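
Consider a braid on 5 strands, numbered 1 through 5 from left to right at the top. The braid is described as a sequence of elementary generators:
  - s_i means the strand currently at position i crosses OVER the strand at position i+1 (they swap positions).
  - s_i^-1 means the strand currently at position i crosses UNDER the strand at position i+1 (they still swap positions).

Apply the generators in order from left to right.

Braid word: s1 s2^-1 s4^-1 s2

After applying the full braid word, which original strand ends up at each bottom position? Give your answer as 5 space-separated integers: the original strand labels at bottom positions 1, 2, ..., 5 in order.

Answer: 2 1 3 5 4

Derivation:
Gen 1 (s1): strand 1 crosses over strand 2. Perm now: [2 1 3 4 5]
Gen 2 (s2^-1): strand 1 crosses under strand 3. Perm now: [2 3 1 4 5]
Gen 3 (s4^-1): strand 4 crosses under strand 5. Perm now: [2 3 1 5 4]
Gen 4 (s2): strand 3 crosses over strand 1. Perm now: [2 1 3 5 4]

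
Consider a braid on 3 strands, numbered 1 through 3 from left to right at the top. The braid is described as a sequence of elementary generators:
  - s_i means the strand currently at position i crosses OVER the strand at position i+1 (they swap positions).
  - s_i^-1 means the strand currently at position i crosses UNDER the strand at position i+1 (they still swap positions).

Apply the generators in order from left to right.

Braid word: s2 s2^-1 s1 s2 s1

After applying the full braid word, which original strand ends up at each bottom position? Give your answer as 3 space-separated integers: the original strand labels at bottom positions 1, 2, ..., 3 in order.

Gen 1 (s2): strand 2 crosses over strand 3. Perm now: [1 3 2]
Gen 2 (s2^-1): strand 3 crosses under strand 2. Perm now: [1 2 3]
Gen 3 (s1): strand 1 crosses over strand 2. Perm now: [2 1 3]
Gen 4 (s2): strand 1 crosses over strand 3. Perm now: [2 3 1]
Gen 5 (s1): strand 2 crosses over strand 3. Perm now: [3 2 1]

Answer: 3 2 1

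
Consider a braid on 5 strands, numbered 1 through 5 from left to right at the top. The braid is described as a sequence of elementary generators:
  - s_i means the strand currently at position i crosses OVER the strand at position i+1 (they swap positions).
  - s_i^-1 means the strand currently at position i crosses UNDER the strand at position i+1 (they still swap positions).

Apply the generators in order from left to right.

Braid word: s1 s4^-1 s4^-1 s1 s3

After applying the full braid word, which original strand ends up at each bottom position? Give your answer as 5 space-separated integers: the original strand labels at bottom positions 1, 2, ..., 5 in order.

Gen 1 (s1): strand 1 crosses over strand 2. Perm now: [2 1 3 4 5]
Gen 2 (s4^-1): strand 4 crosses under strand 5. Perm now: [2 1 3 5 4]
Gen 3 (s4^-1): strand 5 crosses under strand 4. Perm now: [2 1 3 4 5]
Gen 4 (s1): strand 2 crosses over strand 1. Perm now: [1 2 3 4 5]
Gen 5 (s3): strand 3 crosses over strand 4. Perm now: [1 2 4 3 5]

Answer: 1 2 4 3 5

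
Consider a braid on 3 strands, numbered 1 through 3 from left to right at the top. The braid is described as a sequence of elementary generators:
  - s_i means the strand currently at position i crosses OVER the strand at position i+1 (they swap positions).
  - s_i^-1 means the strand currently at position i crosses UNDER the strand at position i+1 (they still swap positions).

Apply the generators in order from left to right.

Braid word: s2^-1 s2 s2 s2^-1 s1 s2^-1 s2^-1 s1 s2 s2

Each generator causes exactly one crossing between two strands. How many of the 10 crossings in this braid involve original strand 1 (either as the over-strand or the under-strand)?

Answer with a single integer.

Gen 1: crossing 2x3. Involves strand 1? no. Count so far: 0
Gen 2: crossing 3x2. Involves strand 1? no. Count so far: 0
Gen 3: crossing 2x3. Involves strand 1? no. Count so far: 0
Gen 4: crossing 3x2. Involves strand 1? no. Count so far: 0
Gen 5: crossing 1x2. Involves strand 1? yes. Count so far: 1
Gen 6: crossing 1x3. Involves strand 1? yes. Count so far: 2
Gen 7: crossing 3x1. Involves strand 1? yes. Count so far: 3
Gen 8: crossing 2x1. Involves strand 1? yes. Count so far: 4
Gen 9: crossing 2x3. Involves strand 1? no. Count so far: 4
Gen 10: crossing 3x2. Involves strand 1? no. Count so far: 4

Answer: 4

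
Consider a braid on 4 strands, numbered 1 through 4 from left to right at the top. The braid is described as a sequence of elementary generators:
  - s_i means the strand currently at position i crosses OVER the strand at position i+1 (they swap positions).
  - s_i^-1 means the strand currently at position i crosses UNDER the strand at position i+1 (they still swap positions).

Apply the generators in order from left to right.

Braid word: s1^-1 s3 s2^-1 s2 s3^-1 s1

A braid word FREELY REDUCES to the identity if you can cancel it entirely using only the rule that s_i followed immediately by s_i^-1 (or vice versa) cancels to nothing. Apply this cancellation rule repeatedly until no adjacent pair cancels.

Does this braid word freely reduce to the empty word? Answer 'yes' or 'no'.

Gen 1 (s1^-1): push. Stack: [s1^-1]
Gen 2 (s3): push. Stack: [s1^-1 s3]
Gen 3 (s2^-1): push. Stack: [s1^-1 s3 s2^-1]
Gen 4 (s2): cancels prior s2^-1. Stack: [s1^-1 s3]
Gen 5 (s3^-1): cancels prior s3. Stack: [s1^-1]
Gen 6 (s1): cancels prior s1^-1. Stack: []
Reduced word: (empty)

Answer: yes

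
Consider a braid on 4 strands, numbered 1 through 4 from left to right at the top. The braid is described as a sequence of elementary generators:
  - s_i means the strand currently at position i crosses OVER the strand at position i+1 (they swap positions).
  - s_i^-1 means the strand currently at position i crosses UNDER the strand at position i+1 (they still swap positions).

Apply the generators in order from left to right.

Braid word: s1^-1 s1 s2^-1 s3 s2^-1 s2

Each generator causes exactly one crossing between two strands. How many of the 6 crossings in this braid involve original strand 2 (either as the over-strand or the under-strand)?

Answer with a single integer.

Answer: 4

Derivation:
Gen 1: crossing 1x2. Involves strand 2? yes. Count so far: 1
Gen 2: crossing 2x1. Involves strand 2? yes. Count so far: 2
Gen 3: crossing 2x3. Involves strand 2? yes. Count so far: 3
Gen 4: crossing 2x4. Involves strand 2? yes. Count so far: 4
Gen 5: crossing 3x4. Involves strand 2? no. Count so far: 4
Gen 6: crossing 4x3. Involves strand 2? no. Count so far: 4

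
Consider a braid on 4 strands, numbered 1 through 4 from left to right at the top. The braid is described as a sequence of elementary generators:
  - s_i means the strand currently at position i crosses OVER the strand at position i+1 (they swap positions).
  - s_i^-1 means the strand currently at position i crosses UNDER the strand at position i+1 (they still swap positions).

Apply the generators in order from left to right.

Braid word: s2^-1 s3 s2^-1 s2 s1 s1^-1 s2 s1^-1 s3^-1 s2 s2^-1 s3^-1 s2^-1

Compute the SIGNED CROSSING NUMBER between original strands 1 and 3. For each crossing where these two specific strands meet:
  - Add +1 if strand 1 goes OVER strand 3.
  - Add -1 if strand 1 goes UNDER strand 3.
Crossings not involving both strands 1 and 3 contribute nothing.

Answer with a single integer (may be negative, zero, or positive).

Gen 1: crossing 2x3. Both 1&3? no. Sum: 0
Gen 2: crossing 2x4. Both 1&3? no. Sum: 0
Gen 3: crossing 3x4. Both 1&3? no. Sum: 0
Gen 4: crossing 4x3. Both 1&3? no. Sum: 0
Gen 5: 1 over 3. Both 1&3? yes. Contrib: +1. Sum: 1
Gen 6: 3 under 1. Both 1&3? yes. Contrib: +1. Sum: 2
Gen 7: crossing 3x4. Both 1&3? no. Sum: 2
Gen 8: crossing 1x4. Both 1&3? no. Sum: 2
Gen 9: crossing 3x2. Both 1&3? no. Sum: 2
Gen 10: crossing 1x2. Both 1&3? no. Sum: 2
Gen 11: crossing 2x1. Both 1&3? no. Sum: 2
Gen 12: crossing 2x3. Both 1&3? no. Sum: 2
Gen 13: 1 under 3. Both 1&3? yes. Contrib: -1. Sum: 1

Answer: 1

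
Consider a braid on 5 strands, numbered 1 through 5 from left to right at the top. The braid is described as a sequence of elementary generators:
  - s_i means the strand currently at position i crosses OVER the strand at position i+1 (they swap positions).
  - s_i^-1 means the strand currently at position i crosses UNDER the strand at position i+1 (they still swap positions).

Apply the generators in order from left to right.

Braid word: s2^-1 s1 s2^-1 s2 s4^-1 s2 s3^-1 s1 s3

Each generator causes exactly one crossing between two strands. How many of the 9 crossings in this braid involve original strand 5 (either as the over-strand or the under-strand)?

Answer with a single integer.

Answer: 3

Derivation:
Gen 1: crossing 2x3. Involves strand 5? no. Count so far: 0
Gen 2: crossing 1x3. Involves strand 5? no. Count so far: 0
Gen 3: crossing 1x2. Involves strand 5? no. Count so far: 0
Gen 4: crossing 2x1. Involves strand 5? no. Count so far: 0
Gen 5: crossing 4x5. Involves strand 5? yes. Count so far: 1
Gen 6: crossing 1x2. Involves strand 5? no. Count so far: 1
Gen 7: crossing 1x5. Involves strand 5? yes. Count so far: 2
Gen 8: crossing 3x2. Involves strand 5? no. Count so far: 2
Gen 9: crossing 5x1. Involves strand 5? yes. Count so far: 3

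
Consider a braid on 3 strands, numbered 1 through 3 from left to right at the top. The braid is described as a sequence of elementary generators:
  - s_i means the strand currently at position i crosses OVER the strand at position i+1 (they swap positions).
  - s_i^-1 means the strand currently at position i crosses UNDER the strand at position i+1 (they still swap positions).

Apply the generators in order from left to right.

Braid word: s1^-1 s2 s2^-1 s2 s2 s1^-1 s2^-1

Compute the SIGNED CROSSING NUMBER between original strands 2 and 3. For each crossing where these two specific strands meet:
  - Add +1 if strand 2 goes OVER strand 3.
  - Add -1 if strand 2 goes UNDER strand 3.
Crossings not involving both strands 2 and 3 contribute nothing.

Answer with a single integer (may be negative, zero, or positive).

Answer: -1

Derivation:
Gen 1: crossing 1x2. Both 2&3? no. Sum: 0
Gen 2: crossing 1x3. Both 2&3? no. Sum: 0
Gen 3: crossing 3x1. Both 2&3? no. Sum: 0
Gen 4: crossing 1x3. Both 2&3? no. Sum: 0
Gen 5: crossing 3x1. Both 2&3? no. Sum: 0
Gen 6: crossing 2x1. Both 2&3? no. Sum: 0
Gen 7: 2 under 3. Both 2&3? yes. Contrib: -1. Sum: -1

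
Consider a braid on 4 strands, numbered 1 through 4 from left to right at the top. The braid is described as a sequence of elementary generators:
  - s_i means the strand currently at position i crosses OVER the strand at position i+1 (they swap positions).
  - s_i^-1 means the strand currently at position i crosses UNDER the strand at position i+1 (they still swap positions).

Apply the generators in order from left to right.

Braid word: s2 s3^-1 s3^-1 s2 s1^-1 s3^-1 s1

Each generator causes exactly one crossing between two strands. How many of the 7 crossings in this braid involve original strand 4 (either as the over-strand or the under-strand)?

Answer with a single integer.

Answer: 3

Derivation:
Gen 1: crossing 2x3. Involves strand 4? no. Count so far: 0
Gen 2: crossing 2x4. Involves strand 4? yes. Count so far: 1
Gen 3: crossing 4x2. Involves strand 4? yes. Count so far: 2
Gen 4: crossing 3x2. Involves strand 4? no. Count so far: 2
Gen 5: crossing 1x2. Involves strand 4? no. Count so far: 2
Gen 6: crossing 3x4. Involves strand 4? yes. Count so far: 3
Gen 7: crossing 2x1. Involves strand 4? no. Count so far: 3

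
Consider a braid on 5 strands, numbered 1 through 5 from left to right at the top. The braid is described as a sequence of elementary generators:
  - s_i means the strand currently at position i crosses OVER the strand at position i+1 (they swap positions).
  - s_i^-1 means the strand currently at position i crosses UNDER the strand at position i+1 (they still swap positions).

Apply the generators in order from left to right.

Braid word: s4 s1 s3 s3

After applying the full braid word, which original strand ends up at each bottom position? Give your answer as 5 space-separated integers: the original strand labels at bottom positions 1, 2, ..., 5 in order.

Gen 1 (s4): strand 4 crosses over strand 5. Perm now: [1 2 3 5 4]
Gen 2 (s1): strand 1 crosses over strand 2. Perm now: [2 1 3 5 4]
Gen 3 (s3): strand 3 crosses over strand 5. Perm now: [2 1 5 3 4]
Gen 4 (s3): strand 5 crosses over strand 3. Perm now: [2 1 3 5 4]

Answer: 2 1 3 5 4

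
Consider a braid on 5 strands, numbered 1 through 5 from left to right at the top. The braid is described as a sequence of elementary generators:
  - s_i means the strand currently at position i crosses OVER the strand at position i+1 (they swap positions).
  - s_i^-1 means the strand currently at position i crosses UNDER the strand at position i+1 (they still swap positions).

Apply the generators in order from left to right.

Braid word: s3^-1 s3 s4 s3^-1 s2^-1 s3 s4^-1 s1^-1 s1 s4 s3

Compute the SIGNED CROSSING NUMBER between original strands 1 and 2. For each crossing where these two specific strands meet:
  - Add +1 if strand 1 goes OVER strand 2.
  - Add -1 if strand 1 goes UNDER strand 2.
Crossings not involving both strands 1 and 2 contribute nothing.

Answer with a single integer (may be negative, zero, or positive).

Gen 1: crossing 3x4. Both 1&2? no. Sum: 0
Gen 2: crossing 4x3. Both 1&2? no. Sum: 0
Gen 3: crossing 4x5. Both 1&2? no. Sum: 0
Gen 4: crossing 3x5. Both 1&2? no. Sum: 0
Gen 5: crossing 2x5. Both 1&2? no. Sum: 0
Gen 6: crossing 2x3. Both 1&2? no. Sum: 0
Gen 7: crossing 2x4. Both 1&2? no. Sum: 0
Gen 8: crossing 1x5. Both 1&2? no. Sum: 0
Gen 9: crossing 5x1. Both 1&2? no. Sum: 0
Gen 10: crossing 4x2. Both 1&2? no. Sum: 0
Gen 11: crossing 3x2. Both 1&2? no. Sum: 0

Answer: 0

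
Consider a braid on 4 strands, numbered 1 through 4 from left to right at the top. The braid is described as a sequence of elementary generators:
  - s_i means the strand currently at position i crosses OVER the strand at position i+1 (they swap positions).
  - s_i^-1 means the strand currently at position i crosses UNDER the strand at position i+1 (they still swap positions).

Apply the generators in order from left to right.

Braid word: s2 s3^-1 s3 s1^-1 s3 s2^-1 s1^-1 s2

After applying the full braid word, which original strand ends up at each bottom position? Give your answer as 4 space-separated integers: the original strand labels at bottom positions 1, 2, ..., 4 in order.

Gen 1 (s2): strand 2 crosses over strand 3. Perm now: [1 3 2 4]
Gen 2 (s3^-1): strand 2 crosses under strand 4. Perm now: [1 3 4 2]
Gen 3 (s3): strand 4 crosses over strand 2. Perm now: [1 3 2 4]
Gen 4 (s1^-1): strand 1 crosses under strand 3. Perm now: [3 1 2 4]
Gen 5 (s3): strand 2 crosses over strand 4. Perm now: [3 1 4 2]
Gen 6 (s2^-1): strand 1 crosses under strand 4. Perm now: [3 4 1 2]
Gen 7 (s1^-1): strand 3 crosses under strand 4. Perm now: [4 3 1 2]
Gen 8 (s2): strand 3 crosses over strand 1. Perm now: [4 1 3 2]

Answer: 4 1 3 2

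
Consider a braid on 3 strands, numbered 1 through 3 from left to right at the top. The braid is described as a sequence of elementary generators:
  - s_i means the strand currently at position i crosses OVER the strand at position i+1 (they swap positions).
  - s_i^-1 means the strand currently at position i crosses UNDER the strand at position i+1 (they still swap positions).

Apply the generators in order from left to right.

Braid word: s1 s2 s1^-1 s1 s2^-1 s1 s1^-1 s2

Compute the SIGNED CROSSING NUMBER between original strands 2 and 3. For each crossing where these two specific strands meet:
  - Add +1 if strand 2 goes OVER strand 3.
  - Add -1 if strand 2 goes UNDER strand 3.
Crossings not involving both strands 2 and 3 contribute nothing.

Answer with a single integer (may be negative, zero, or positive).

Gen 1: crossing 1x2. Both 2&3? no. Sum: 0
Gen 2: crossing 1x3. Both 2&3? no. Sum: 0
Gen 3: 2 under 3. Both 2&3? yes. Contrib: -1. Sum: -1
Gen 4: 3 over 2. Both 2&3? yes. Contrib: -1. Sum: -2
Gen 5: crossing 3x1. Both 2&3? no. Sum: -2
Gen 6: crossing 2x1. Both 2&3? no. Sum: -2
Gen 7: crossing 1x2. Both 2&3? no. Sum: -2
Gen 8: crossing 1x3. Both 2&3? no. Sum: -2

Answer: -2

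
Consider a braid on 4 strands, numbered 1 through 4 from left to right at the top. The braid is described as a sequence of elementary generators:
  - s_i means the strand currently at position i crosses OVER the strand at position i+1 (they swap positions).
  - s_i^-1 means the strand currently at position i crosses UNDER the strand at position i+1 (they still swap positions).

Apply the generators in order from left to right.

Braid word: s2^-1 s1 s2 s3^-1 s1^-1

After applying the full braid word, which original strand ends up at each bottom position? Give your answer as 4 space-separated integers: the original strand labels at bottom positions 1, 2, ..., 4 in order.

Answer: 2 3 4 1

Derivation:
Gen 1 (s2^-1): strand 2 crosses under strand 3. Perm now: [1 3 2 4]
Gen 2 (s1): strand 1 crosses over strand 3. Perm now: [3 1 2 4]
Gen 3 (s2): strand 1 crosses over strand 2. Perm now: [3 2 1 4]
Gen 4 (s3^-1): strand 1 crosses under strand 4. Perm now: [3 2 4 1]
Gen 5 (s1^-1): strand 3 crosses under strand 2. Perm now: [2 3 4 1]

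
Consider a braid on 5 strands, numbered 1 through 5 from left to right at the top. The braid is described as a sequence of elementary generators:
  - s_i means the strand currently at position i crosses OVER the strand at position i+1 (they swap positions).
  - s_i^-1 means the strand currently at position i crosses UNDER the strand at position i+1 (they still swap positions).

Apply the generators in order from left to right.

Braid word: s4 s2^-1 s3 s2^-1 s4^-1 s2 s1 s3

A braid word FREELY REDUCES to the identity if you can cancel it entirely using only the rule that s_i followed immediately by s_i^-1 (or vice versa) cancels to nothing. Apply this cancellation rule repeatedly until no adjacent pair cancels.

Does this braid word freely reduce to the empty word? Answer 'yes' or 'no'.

Gen 1 (s4): push. Stack: [s4]
Gen 2 (s2^-1): push. Stack: [s4 s2^-1]
Gen 3 (s3): push. Stack: [s4 s2^-1 s3]
Gen 4 (s2^-1): push. Stack: [s4 s2^-1 s3 s2^-1]
Gen 5 (s4^-1): push. Stack: [s4 s2^-1 s3 s2^-1 s4^-1]
Gen 6 (s2): push. Stack: [s4 s2^-1 s3 s2^-1 s4^-1 s2]
Gen 7 (s1): push. Stack: [s4 s2^-1 s3 s2^-1 s4^-1 s2 s1]
Gen 8 (s3): push. Stack: [s4 s2^-1 s3 s2^-1 s4^-1 s2 s1 s3]
Reduced word: s4 s2^-1 s3 s2^-1 s4^-1 s2 s1 s3

Answer: no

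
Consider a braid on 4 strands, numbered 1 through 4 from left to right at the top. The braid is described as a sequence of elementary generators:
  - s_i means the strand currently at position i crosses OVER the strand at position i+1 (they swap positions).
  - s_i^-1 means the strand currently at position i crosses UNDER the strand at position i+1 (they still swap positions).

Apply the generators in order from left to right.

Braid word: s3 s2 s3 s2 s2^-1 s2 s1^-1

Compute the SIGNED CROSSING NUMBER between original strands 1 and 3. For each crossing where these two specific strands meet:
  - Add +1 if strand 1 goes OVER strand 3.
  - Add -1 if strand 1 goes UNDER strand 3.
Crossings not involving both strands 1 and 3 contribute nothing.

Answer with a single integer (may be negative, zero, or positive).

Answer: -1

Derivation:
Gen 1: crossing 3x4. Both 1&3? no. Sum: 0
Gen 2: crossing 2x4. Both 1&3? no. Sum: 0
Gen 3: crossing 2x3. Both 1&3? no. Sum: 0
Gen 4: crossing 4x3. Both 1&3? no. Sum: 0
Gen 5: crossing 3x4. Both 1&3? no. Sum: 0
Gen 6: crossing 4x3. Both 1&3? no. Sum: 0
Gen 7: 1 under 3. Both 1&3? yes. Contrib: -1. Sum: -1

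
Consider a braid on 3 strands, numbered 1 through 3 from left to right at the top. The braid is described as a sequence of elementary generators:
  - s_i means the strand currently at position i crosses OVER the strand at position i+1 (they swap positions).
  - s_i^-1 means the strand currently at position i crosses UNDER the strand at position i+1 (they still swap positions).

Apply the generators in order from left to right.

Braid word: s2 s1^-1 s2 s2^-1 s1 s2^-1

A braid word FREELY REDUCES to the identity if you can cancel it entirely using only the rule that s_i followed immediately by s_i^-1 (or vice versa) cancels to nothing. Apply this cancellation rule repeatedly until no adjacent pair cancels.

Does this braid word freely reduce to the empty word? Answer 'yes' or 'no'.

Answer: yes

Derivation:
Gen 1 (s2): push. Stack: [s2]
Gen 2 (s1^-1): push. Stack: [s2 s1^-1]
Gen 3 (s2): push. Stack: [s2 s1^-1 s2]
Gen 4 (s2^-1): cancels prior s2. Stack: [s2 s1^-1]
Gen 5 (s1): cancels prior s1^-1. Stack: [s2]
Gen 6 (s2^-1): cancels prior s2. Stack: []
Reduced word: (empty)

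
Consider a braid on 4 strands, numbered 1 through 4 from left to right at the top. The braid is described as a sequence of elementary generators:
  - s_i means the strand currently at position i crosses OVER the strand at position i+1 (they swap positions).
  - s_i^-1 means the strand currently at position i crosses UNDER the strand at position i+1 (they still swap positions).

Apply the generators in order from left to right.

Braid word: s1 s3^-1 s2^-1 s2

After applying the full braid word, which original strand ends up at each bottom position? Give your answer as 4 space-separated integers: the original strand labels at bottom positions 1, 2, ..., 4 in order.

Gen 1 (s1): strand 1 crosses over strand 2. Perm now: [2 1 3 4]
Gen 2 (s3^-1): strand 3 crosses under strand 4. Perm now: [2 1 4 3]
Gen 3 (s2^-1): strand 1 crosses under strand 4. Perm now: [2 4 1 3]
Gen 4 (s2): strand 4 crosses over strand 1. Perm now: [2 1 4 3]

Answer: 2 1 4 3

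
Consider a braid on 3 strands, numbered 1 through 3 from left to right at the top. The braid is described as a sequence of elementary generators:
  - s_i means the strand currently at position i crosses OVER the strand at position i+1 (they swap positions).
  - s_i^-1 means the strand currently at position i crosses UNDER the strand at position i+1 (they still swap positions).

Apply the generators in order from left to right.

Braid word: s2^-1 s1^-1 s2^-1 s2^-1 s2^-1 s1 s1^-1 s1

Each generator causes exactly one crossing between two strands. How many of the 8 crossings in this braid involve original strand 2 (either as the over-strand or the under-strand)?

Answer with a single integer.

Answer: 7

Derivation:
Gen 1: crossing 2x3. Involves strand 2? yes. Count so far: 1
Gen 2: crossing 1x3. Involves strand 2? no. Count so far: 1
Gen 3: crossing 1x2. Involves strand 2? yes. Count so far: 2
Gen 4: crossing 2x1. Involves strand 2? yes. Count so far: 3
Gen 5: crossing 1x2. Involves strand 2? yes. Count so far: 4
Gen 6: crossing 3x2. Involves strand 2? yes. Count so far: 5
Gen 7: crossing 2x3. Involves strand 2? yes. Count so far: 6
Gen 8: crossing 3x2. Involves strand 2? yes. Count so far: 7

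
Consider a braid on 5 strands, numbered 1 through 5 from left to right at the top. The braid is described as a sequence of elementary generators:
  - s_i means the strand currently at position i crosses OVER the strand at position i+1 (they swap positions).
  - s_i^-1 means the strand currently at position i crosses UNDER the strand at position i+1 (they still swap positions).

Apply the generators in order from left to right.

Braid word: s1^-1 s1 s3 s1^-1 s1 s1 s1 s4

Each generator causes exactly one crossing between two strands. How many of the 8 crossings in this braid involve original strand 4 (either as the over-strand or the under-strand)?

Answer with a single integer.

Answer: 1

Derivation:
Gen 1: crossing 1x2. Involves strand 4? no. Count so far: 0
Gen 2: crossing 2x1. Involves strand 4? no. Count so far: 0
Gen 3: crossing 3x4. Involves strand 4? yes. Count so far: 1
Gen 4: crossing 1x2. Involves strand 4? no. Count so far: 1
Gen 5: crossing 2x1. Involves strand 4? no. Count so far: 1
Gen 6: crossing 1x2. Involves strand 4? no. Count so far: 1
Gen 7: crossing 2x1. Involves strand 4? no. Count so far: 1
Gen 8: crossing 3x5. Involves strand 4? no. Count so far: 1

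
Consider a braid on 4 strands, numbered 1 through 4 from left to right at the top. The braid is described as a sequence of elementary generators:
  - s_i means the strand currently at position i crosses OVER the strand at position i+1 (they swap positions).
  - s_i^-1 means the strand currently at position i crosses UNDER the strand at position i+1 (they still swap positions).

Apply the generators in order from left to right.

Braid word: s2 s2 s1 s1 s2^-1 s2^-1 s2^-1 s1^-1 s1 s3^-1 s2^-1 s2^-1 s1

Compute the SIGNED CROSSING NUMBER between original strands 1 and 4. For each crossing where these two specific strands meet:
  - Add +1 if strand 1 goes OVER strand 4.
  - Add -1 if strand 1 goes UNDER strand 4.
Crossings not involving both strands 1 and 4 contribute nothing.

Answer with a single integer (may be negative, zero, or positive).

Gen 1: crossing 2x3. Both 1&4? no. Sum: 0
Gen 2: crossing 3x2. Both 1&4? no. Sum: 0
Gen 3: crossing 1x2. Both 1&4? no. Sum: 0
Gen 4: crossing 2x1. Both 1&4? no. Sum: 0
Gen 5: crossing 2x3. Both 1&4? no. Sum: 0
Gen 6: crossing 3x2. Both 1&4? no. Sum: 0
Gen 7: crossing 2x3. Both 1&4? no. Sum: 0
Gen 8: crossing 1x3. Both 1&4? no. Sum: 0
Gen 9: crossing 3x1. Both 1&4? no. Sum: 0
Gen 10: crossing 2x4. Both 1&4? no. Sum: 0
Gen 11: crossing 3x4. Both 1&4? no. Sum: 0
Gen 12: crossing 4x3. Both 1&4? no. Sum: 0
Gen 13: crossing 1x3. Both 1&4? no. Sum: 0

Answer: 0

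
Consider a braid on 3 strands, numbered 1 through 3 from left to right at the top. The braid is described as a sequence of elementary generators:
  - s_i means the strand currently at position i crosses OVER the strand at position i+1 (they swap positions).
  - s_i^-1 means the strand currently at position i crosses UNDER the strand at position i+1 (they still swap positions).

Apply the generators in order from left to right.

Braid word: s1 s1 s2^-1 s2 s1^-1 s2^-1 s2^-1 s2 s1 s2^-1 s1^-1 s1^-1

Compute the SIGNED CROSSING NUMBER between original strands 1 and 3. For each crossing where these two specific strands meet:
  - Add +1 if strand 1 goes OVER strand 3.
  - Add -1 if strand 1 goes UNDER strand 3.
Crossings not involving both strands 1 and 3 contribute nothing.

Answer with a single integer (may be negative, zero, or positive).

Answer: 1

Derivation:
Gen 1: crossing 1x2. Both 1&3? no. Sum: 0
Gen 2: crossing 2x1. Both 1&3? no. Sum: 0
Gen 3: crossing 2x3. Both 1&3? no. Sum: 0
Gen 4: crossing 3x2. Both 1&3? no. Sum: 0
Gen 5: crossing 1x2. Both 1&3? no. Sum: 0
Gen 6: 1 under 3. Both 1&3? yes. Contrib: -1. Sum: -1
Gen 7: 3 under 1. Both 1&3? yes. Contrib: +1. Sum: 0
Gen 8: 1 over 3. Both 1&3? yes. Contrib: +1. Sum: 1
Gen 9: crossing 2x3. Both 1&3? no. Sum: 1
Gen 10: crossing 2x1. Both 1&3? no. Sum: 1
Gen 11: 3 under 1. Both 1&3? yes. Contrib: +1. Sum: 2
Gen 12: 1 under 3. Both 1&3? yes. Contrib: -1. Sum: 1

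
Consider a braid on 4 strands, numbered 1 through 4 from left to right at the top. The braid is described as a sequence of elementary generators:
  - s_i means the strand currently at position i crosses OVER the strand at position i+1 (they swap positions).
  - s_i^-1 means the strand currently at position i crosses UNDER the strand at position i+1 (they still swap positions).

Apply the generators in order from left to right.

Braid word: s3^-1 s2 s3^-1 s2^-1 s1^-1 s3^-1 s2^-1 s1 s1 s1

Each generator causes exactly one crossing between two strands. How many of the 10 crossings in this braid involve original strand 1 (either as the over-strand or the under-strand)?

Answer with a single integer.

Gen 1: crossing 3x4. Involves strand 1? no. Count so far: 0
Gen 2: crossing 2x4. Involves strand 1? no. Count so far: 0
Gen 3: crossing 2x3. Involves strand 1? no. Count so far: 0
Gen 4: crossing 4x3. Involves strand 1? no. Count so far: 0
Gen 5: crossing 1x3. Involves strand 1? yes. Count so far: 1
Gen 6: crossing 4x2. Involves strand 1? no. Count so far: 1
Gen 7: crossing 1x2. Involves strand 1? yes. Count so far: 2
Gen 8: crossing 3x2. Involves strand 1? no. Count so far: 2
Gen 9: crossing 2x3. Involves strand 1? no. Count so far: 2
Gen 10: crossing 3x2. Involves strand 1? no. Count so far: 2

Answer: 2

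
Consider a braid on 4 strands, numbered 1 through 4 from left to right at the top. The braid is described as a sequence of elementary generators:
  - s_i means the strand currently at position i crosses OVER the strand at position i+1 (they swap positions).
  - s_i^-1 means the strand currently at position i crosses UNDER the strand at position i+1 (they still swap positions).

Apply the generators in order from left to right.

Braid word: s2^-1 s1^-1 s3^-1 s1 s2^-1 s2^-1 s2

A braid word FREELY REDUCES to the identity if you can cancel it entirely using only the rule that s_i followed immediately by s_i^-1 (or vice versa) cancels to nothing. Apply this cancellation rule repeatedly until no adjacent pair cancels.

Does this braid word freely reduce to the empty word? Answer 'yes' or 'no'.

Gen 1 (s2^-1): push. Stack: [s2^-1]
Gen 2 (s1^-1): push. Stack: [s2^-1 s1^-1]
Gen 3 (s3^-1): push. Stack: [s2^-1 s1^-1 s3^-1]
Gen 4 (s1): push. Stack: [s2^-1 s1^-1 s3^-1 s1]
Gen 5 (s2^-1): push. Stack: [s2^-1 s1^-1 s3^-1 s1 s2^-1]
Gen 6 (s2^-1): push. Stack: [s2^-1 s1^-1 s3^-1 s1 s2^-1 s2^-1]
Gen 7 (s2): cancels prior s2^-1. Stack: [s2^-1 s1^-1 s3^-1 s1 s2^-1]
Reduced word: s2^-1 s1^-1 s3^-1 s1 s2^-1

Answer: no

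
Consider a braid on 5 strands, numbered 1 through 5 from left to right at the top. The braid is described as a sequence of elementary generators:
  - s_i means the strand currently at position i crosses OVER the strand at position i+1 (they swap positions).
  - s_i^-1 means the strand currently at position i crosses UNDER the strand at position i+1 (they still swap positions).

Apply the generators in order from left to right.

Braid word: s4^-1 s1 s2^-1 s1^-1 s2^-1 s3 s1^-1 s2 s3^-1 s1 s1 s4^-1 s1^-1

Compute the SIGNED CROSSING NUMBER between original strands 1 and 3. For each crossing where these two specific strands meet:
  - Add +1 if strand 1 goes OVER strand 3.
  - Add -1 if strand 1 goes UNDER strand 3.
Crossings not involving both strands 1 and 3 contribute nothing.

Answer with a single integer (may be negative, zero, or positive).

Answer: 0

Derivation:
Gen 1: crossing 4x5. Both 1&3? no. Sum: 0
Gen 2: crossing 1x2. Both 1&3? no. Sum: 0
Gen 3: 1 under 3. Both 1&3? yes. Contrib: -1. Sum: -1
Gen 4: crossing 2x3. Both 1&3? no. Sum: -1
Gen 5: crossing 2x1. Both 1&3? no. Sum: -1
Gen 6: crossing 2x5. Both 1&3? no. Sum: -1
Gen 7: 3 under 1. Both 1&3? yes. Contrib: +1. Sum: 0
Gen 8: crossing 3x5. Both 1&3? no. Sum: 0
Gen 9: crossing 3x2. Both 1&3? no. Sum: 0
Gen 10: crossing 1x5. Both 1&3? no. Sum: 0
Gen 11: crossing 5x1. Both 1&3? no. Sum: 0
Gen 12: crossing 3x4. Both 1&3? no. Sum: 0
Gen 13: crossing 1x5. Both 1&3? no. Sum: 0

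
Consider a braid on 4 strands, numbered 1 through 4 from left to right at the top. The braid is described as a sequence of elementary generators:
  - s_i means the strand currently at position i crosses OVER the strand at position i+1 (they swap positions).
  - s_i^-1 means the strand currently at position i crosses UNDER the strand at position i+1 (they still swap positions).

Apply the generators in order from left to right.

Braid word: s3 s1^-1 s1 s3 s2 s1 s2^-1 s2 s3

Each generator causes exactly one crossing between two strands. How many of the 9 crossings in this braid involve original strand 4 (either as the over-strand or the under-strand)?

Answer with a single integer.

Answer: 3

Derivation:
Gen 1: crossing 3x4. Involves strand 4? yes. Count so far: 1
Gen 2: crossing 1x2. Involves strand 4? no. Count so far: 1
Gen 3: crossing 2x1. Involves strand 4? no. Count so far: 1
Gen 4: crossing 4x3. Involves strand 4? yes. Count so far: 2
Gen 5: crossing 2x3. Involves strand 4? no. Count so far: 2
Gen 6: crossing 1x3. Involves strand 4? no. Count so far: 2
Gen 7: crossing 1x2. Involves strand 4? no. Count so far: 2
Gen 8: crossing 2x1. Involves strand 4? no. Count so far: 2
Gen 9: crossing 2x4. Involves strand 4? yes. Count so far: 3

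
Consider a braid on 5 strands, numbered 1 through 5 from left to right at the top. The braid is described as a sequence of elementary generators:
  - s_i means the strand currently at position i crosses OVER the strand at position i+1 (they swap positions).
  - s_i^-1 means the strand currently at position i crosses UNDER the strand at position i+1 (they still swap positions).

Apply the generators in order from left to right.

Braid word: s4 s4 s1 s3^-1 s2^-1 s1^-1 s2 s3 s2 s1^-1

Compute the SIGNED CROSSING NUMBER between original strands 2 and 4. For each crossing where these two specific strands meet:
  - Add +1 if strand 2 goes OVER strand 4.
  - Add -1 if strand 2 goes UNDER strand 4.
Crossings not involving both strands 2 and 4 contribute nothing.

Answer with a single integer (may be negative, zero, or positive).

Gen 1: crossing 4x5. Both 2&4? no. Sum: 0
Gen 2: crossing 5x4. Both 2&4? no. Sum: 0
Gen 3: crossing 1x2. Both 2&4? no. Sum: 0
Gen 4: crossing 3x4. Both 2&4? no. Sum: 0
Gen 5: crossing 1x4. Both 2&4? no. Sum: 0
Gen 6: 2 under 4. Both 2&4? yes. Contrib: -1. Sum: -1
Gen 7: crossing 2x1. Both 2&4? no. Sum: -1
Gen 8: crossing 2x3. Both 2&4? no. Sum: -1
Gen 9: crossing 1x3. Both 2&4? no. Sum: -1
Gen 10: crossing 4x3. Both 2&4? no. Sum: -1

Answer: -1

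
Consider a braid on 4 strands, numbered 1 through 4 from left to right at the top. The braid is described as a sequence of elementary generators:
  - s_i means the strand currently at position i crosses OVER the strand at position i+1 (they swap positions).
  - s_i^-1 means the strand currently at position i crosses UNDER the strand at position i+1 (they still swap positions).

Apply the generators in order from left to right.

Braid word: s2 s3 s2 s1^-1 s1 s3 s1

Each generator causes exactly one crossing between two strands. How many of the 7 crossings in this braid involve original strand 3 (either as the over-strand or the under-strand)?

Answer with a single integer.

Gen 1: crossing 2x3. Involves strand 3? yes. Count so far: 1
Gen 2: crossing 2x4. Involves strand 3? no. Count so far: 1
Gen 3: crossing 3x4. Involves strand 3? yes. Count so far: 2
Gen 4: crossing 1x4. Involves strand 3? no. Count so far: 2
Gen 5: crossing 4x1. Involves strand 3? no. Count so far: 2
Gen 6: crossing 3x2. Involves strand 3? yes. Count so far: 3
Gen 7: crossing 1x4. Involves strand 3? no. Count so far: 3

Answer: 3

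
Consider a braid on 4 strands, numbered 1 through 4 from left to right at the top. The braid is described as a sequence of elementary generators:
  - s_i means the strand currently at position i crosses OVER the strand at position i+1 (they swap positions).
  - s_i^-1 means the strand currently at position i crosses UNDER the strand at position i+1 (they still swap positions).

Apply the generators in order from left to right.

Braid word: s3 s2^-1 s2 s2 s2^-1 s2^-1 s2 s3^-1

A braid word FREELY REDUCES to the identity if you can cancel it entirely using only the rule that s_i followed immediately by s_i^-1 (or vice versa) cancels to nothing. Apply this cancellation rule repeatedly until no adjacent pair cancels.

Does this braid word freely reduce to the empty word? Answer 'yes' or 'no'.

Answer: yes

Derivation:
Gen 1 (s3): push. Stack: [s3]
Gen 2 (s2^-1): push. Stack: [s3 s2^-1]
Gen 3 (s2): cancels prior s2^-1. Stack: [s3]
Gen 4 (s2): push. Stack: [s3 s2]
Gen 5 (s2^-1): cancels prior s2. Stack: [s3]
Gen 6 (s2^-1): push. Stack: [s3 s2^-1]
Gen 7 (s2): cancels prior s2^-1. Stack: [s3]
Gen 8 (s3^-1): cancels prior s3. Stack: []
Reduced word: (empty)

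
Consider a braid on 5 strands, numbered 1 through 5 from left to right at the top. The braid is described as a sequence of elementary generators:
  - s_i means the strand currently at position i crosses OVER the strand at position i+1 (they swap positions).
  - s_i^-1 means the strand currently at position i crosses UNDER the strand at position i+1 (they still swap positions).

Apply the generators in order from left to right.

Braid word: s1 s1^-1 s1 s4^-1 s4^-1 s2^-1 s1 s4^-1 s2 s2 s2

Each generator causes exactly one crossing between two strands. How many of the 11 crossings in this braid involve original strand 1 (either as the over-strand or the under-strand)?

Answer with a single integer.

Gen 1: crossing 1x2. Involves strand 1? yes. Count so far: 1
Gen 2: crossing 2x1. Involves strand 1? yes. Count so far: 2
Gen 3: crossing 1x2. Involves strand 1? yes. Count so far: 3
Gen 4: crossing 4x5. Involves strand 1? no. Count so far: 3
Gen 5: crossing 5x4. Involves strand 1? no. Count so far: 3
Gen 6: crossing 1x3. Involves strand 1? yes. Count so far: 4
Gen 7: crossing 2x3. Involves strand 1? no. Count so far: 4
Gen 8: crossing 4x5. Involves strand 1? no. Count so far: 4
Gen 9: crossing 2x1. Involves strand 1? yes. Count so far: 5
Gen 10: crossing 1x2. Involves strand 1? yes. Count so far: 6
Gen 11: crossing 2x1. Involves strand 1? yes. Count so far: 7

Answer: 7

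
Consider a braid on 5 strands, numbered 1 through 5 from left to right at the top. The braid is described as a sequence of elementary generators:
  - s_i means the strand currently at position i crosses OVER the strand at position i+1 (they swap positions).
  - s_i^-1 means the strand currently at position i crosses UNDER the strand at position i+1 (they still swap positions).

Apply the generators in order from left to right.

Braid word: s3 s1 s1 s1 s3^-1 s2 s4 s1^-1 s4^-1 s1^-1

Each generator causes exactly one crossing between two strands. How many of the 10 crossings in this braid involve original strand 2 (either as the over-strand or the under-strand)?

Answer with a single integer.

Answer: 5

Derivation:
Gen 1: crossing 3x4. Involves strand 2? no. Count so far: 0
Gen 2: crossing 1x2. Involves strand 2? yes. Count so far: 1
Gen 3: crossing 2x1. Involves strand 2? yes. Count so far: 2
Gen 4: crossing 1x2. Involves strand 2? yes. Count so far: 3
Gen 5: crossing 4x3. Involves strand 2? no. Count so far: 3
Gen 6: crossing 1x3. Involves strand 2? no. Count so far: 3
Gen 7: crossing 4x5. Involves strand 2? no. Count so far: 3
Gen 8: crossing 2x3. Involves strand 2? yes. Count so far: 4
Gen 9: crossing 5x4. Involves strand 2? no. Count so far: 4
Gen 10: crossing 3x2. Involves strand 2? yes. Count so far: 5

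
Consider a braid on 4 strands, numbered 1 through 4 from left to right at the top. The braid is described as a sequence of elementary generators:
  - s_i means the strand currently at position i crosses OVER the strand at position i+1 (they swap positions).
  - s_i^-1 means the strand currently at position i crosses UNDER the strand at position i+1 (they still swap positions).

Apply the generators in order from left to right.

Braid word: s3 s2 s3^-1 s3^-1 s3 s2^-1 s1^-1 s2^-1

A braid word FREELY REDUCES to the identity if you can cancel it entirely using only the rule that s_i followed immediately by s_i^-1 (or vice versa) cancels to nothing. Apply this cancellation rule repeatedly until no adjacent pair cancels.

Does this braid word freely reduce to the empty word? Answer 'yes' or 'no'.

Answer: no

Derivation:
Gen 1 (s3): push. Stack: [s3]
Gen 2 (s2): push. Stack: [s3 s2]
Gen 3 (s3^-1): push. Stack: [s3 s2 s3^-1]
Gen 4 (s3^-1): push. Stack: [s3 s2 s3^-1 s3^-1]
Gen 5 (s3): cancels prior s3^-1. Stack: [s3 s2 s3^-1]
Gen 6 (s2^-1): push. Stack: [s3 s2 s3^-1 s2^-1]
Gen 7 (s1^-1): push. Stack: [s3 s2 s3^-1 s2^-1 s1^-1]
Gen 8 (s2^-1): push. Stack: [s3 s2 s3^-1 s2^-1 s1^-1 s2^-1]
Reduced word: s3 s2 s3^-1 s2^-1 s1^-1 s2^-1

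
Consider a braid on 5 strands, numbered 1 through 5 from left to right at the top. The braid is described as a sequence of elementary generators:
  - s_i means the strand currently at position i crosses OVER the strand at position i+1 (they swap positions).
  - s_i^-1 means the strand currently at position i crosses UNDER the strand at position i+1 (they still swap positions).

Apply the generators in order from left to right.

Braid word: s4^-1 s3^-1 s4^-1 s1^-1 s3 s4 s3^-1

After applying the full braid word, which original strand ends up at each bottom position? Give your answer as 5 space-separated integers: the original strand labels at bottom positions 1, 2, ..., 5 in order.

Answer: 2 1 3 4 5

Derivation:
Gen 1 (s4^-1): strand 4 crosses under strand 5. Perm now: [1 2 3 5 4]
Gen 2 (s3^-1): strand 3 crosses under strand 5. Perm now: [1 2 5 3 4]
Gen 3 (s4^-1): strand 3 crosses under strand 4. Perm now: [1 2 5 4 3]
Gen 4 (s1^-1): strand 1 crosses under strand 2. Perm now: [2 1 5 4 3]
Gen 5 (s3): strand 5 crosses over strand 4. Perm now: [2 1 4 5 3]
Gen 6 (s4): strand 5 crosses over strand 3. Perm now: [2 1 4 3 5]
Gen 7 (s3^-1): strand 4 crosses under strand 3. Perm now: [2 1 3 4 5]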